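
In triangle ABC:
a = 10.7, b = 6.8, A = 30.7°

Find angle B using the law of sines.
a/sin(A) = b/sin(B)  ⇒  sin(B) = b·sin(A)/a = 6.8·sin(30.7°)/10.7
sin(30.7°) ≈ 0.510543
sin(B) ≈ 6.8·0.510543/10.7 ≈ 3.47169/10.7 ≈ 0.324457
B = arcsin(0.324457) ≈ 18.9327°
(Since b ≤ a we need B ≤ A, so the obtuse alternative 180° − 18.9327° ≈ 161.067° is rejected.)

B = 18.93°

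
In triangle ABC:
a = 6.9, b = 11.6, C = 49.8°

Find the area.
Two sides and the included angle (SAS): A = ½·a·b·sin(C) = ½·6.9·11.6·sin(49.8°)
sin(49.8°) ≈ 0.763796
A ≈ ½·80.04·0.763796 = 40.02·0.763796 ≈ 30.5671

Area = 30.57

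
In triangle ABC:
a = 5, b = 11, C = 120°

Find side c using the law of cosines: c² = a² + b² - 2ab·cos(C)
c² = 5² + 11² − 2·5·11·cos(120°)
cos(120°) ≈ -0.5
c² ≈ 25 + 121 − 110·(-0.5) ≈ 146 + 55 ≈ 201
c ≈ √201 ≈ 14.1774

c = 14.18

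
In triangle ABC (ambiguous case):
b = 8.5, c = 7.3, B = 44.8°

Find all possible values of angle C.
b/sin(B) = c/sin(C)  ⇒  sin(C) = c·sin(B)/b = 7.3·sin(44.8°)/8.5
sin(44.8°) ≈ 0.704634
sin(C) ≈ 7.3·0.704634/8.5 ≈ 5.14383/8.5 ≈ 0.605156
Candidate 1: C₁ = arcsin(0.605156) ≈ 37.2401°  →  A = 180° − 44.8° − 37.2401° ≈ 97.9599° > 0, valid
Candidate 2: C₂ = 180° − C₁ ≈ 142.76°  →  A = 180° − 44.8° − 142.76° ≈ -7.5599° ≤ 0, not a valid triangle

C = 37.24° (one solution)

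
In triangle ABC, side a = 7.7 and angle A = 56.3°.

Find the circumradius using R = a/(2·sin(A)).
R = a/(2·sin(A)) = 7.7/(2·sin(56.3°))
sin(56.3°) ≈ 0.831954
R ≈ 7.7/(2·0.831954) = 7.7/1.66391 ≈ 4.62766

R = 4.628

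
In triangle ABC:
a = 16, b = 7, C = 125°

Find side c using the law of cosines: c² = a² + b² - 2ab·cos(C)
c² = 16² + 7² − 2·16·7·cos(125°)
cos(125°) ≈ -0.573576
c² ≈ 256 + 49 − 224·(-0.573576) ≈ 305 + 128.481 ≈ 433.481
c ≈ √433.481 ≈ 20.8202

c = 20.82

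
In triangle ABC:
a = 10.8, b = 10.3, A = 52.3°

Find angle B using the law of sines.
a/sin(A) = b/sin(B)  ⇒  sin(B) = b·sin(A)/a = 10.3·sin(52.3°)/10.8
sin(52.3°) ≈ 0.791224
sin(B) ≈ 10.3·0.791224/10.8 ≈ 8.1496/10.8 ≈ 0.754593
B = arcsin(0.754593) ≈ 48.9898°
(Since b ≤ a we need B ≤ A, so the obtuse alternative 180° − 48.9898° ≈ 131.01° is rejected.)

B = 48.99°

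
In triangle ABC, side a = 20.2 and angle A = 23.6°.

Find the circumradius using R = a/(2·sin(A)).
R = a/(2·sin(A)) = 20.2/(2·sin(23.6°))
sin(23.6°) ≈ 0.400349
R ≈ 20.2/(2·0.400349) = 20.2/0.800698 ≈ 25.228

R = 25.23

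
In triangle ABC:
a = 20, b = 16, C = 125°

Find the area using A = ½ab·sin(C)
A = ½·a·b·sin(C) = ½·20·16·sin(125°)
sin(125°) ≈ 0.819152
A ≈ ½·320·0.819152 = 160·0.819152 ≈ 131.064

Area = 131.1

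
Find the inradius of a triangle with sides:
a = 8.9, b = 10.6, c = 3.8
r = Area/s where s is the semi-perimeter.
s = (8.9 + 10.6 + 3.8)/2 = 23.3/2 = 11.65
Area = √(s(s−a)(s−b)(s−c)) = √(11.65·2.75·1.05·7.85) ≈ √264.069 ≈ 16.2502
r ≈ 16.2502/11.65 ≈ 1.39487

r = 1.395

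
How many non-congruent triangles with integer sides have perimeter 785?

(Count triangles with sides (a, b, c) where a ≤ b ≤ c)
Let a ≤ b ≤ c with a + b + c = 785. The only binding inequality is a + b > c, i.e. 785 − c > c, so c < 785/2; and c ≥ 785/3 since c is the largest side.
So 262 ≤ c ≤ 392. For each c, b runs from ⌈(785 − c)/2⌉ up to c (then a = 785 − b − c satisfies 1 ≤ a ≤ b automatically), giving c − ⌈(785 − c)/2⌉ + 1 choices.
Summing over c: 1 + 3 + 4 + 6 + … + 195 + 196  (131 terms, c = 262, …, 392) = 12936
Check (closed form: nearest integer to p²/48 for even p, (p+3)²/48 for odd p): (785+3)²/48 = 788²/48 = 620944/48 ≈ 12936.33 → 12936

12936 triangles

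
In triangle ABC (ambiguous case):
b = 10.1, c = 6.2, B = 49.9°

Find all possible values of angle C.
b/sin(B) = c/sin(C)  ⇒  sin(C) = c·sin(B)/b = 6.2·sin(49.9°)/10.1
sin(49.9°) ≈ 0.764921
sin(C) ≈ 6.2·0.764921/10.1 ≈ 4.74251/10.1 ≈ 0.469556
Candidate 1: C₁ = arcsin(0.469556) ≈ 28.0055°  →  A = 180° − 49.9° − 28.0055° ≈ 102.095° > 0, valid
Candidate 2: C₂ = 180° − C₁ ≈ 151.995°  →  A = 180° − 49.9° − 151.995° ≈ -21.8945° ≤ 0, not a valid triangle

C = 28.01° (one solution)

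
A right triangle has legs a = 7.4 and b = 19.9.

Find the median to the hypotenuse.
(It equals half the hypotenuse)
Hypotenuse c = √(a² + b²) = √(54.76 + 396.01) = √450.77 ≈ 21.2313
Median to hypotenuse = c/2 ≈ 21.2313/2 ≈ 10.6157

Median = 10.62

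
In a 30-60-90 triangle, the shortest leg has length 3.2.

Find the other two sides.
In a 30-60-90 triangle the sides are in ratio 1 : √3 : 2 (short leg : long leg : hypotenuse).
Long leg = 3.2·√3 ≈ 3.2·1.73205 ≈ 5.54256
Hypotenuse = 2·3.2 = 6.4

Long leg = 3.2√3 = 5.543, Hypotenuse = 6.4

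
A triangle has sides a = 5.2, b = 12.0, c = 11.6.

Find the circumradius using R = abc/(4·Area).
First find the area with Heron's formula.
s = (5.2 + 12.0 + 11.6)/2 = 14.4
Area = √(s(s−a)(s−b)(s−c)) = √(14.4·9.2·2.4·2.8) ≈ √890.266 ≈ 29.8373
abc = 5.2·12.0·11.6 = 723.84
R = abc/(4·Area) ≈ 723.84/(4·29.8373) = 723.84/119.349 ≈ 6.06489

R = 6.065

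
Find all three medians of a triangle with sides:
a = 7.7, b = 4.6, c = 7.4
Median formula: m_a = ½√(2b² + 2c² − a²) (and cyclically). a² = 59.29, b² = 21.16, c² = 54.76.
m_a = ½√(2·21.16 + 2·54.76 − 59.29) = ½√92.55 ≈ ½·9.62029 ≈ 4.81015
m_b = ½√(2·59.29 + 2·54.76 − 21.16) = ½√206.94 ≈ ½·14.3854 ≈ 7.1927
m_c = ½√(2·59.29 + 2·21.16 − 54.76) = ½√106.14 ≈ ½·10.3024 ≈ 5.15121

m_a = 4.81, m_b = 7.193, m_c = 5.151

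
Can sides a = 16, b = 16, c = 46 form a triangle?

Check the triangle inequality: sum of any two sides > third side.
a + b vs c: 16 + 16 = 32 ≤ 46  ✗
a + c vs b: 16 + 46 = 62 > 16  ✓
b + c vs a: 16 + 46 = 62 > 16  ✓

No: 16 + 16 = 32 is not > 46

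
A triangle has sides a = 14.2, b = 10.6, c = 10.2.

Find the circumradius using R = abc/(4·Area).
First find the area with Heron's formula.
s = (14.2 + 10.6 + 10.2)/2 = 17.5
Area = √(s(s−a)(s−b)(s−c)) = √(17.5·3.3·6.9·7.3) ≈ √2908.87 ≈ 53.9339
abc = 14.2·10.6·10.2 = 1535.304
R = abc/(4·Area) ≈ 1535.304/(4·53.9339) = 1535.304/215.736 ≈ 7.1166

R = 7.117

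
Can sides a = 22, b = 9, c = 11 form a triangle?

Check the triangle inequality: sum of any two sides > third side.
a + b vs c: 22 + 9 = 31 > 11  ✓
a + c vs b: 22 + 11 = 33 > 9  ✓
b + c vs a: 9 + 11 = 20 ≤ 22  ✗

No: 9 + 11 = 20 is not > 22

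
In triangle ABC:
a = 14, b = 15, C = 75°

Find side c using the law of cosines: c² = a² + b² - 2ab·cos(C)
c² = 14² + 15² − 2·14·15·cos(75°)
cos(75°) ≈ 0.258819
c² ≈ 196 + 225 − 420·(0.258819) ≈ 421 − 108.704 ≈ 312.296
c ≈ √312.296 ≈ 17.6719

c = 17.67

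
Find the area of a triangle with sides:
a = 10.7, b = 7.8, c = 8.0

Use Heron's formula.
s = (10.7 + 7.8 + 8.0)/2 = 26.5/2 = 13.25
s − a = 2.55, s − b = 5.45, s − c = 5.25
s(s−a)(s−b)(s−c) = 13.25·2.55·5.45·5.25 ≈ 966.745
Area = √966.745 ≈ 31.0925

Area = 31.09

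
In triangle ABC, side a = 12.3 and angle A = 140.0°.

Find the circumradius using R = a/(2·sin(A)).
R = a/(2·sin(A)) = 12.3/(2·sin(140.0°))
sin(140.0°) ≈ 0.642788
R ≈ 12.3/(2·0.642788) = 12.3/1.28558 ≈ 9.5677

R = 9.568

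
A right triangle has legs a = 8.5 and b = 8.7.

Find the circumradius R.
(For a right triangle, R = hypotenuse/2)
Hypotenuse c = √(a² + b²) = √(72.25 + 75.69) = √147.94 ≈ 12.1631
R = c/2 ≈ 12.1631/2 ≈ 6.08153

R = 6.082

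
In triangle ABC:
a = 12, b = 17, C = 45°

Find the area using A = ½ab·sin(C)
A = ½·a·b·sin(C) = ½·12·17·sin(45°)
sin(45°) ≈ 0.707107
A ≈ ½·204·0.707107 = 102·0.707107 ≈ 72.1249

Area = 72.12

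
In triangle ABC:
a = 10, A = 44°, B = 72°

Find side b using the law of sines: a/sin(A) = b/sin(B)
a/sin(A) = b/sin(B)  ⇒  b = a·sin(B)/sin(A) = 10·sin(72°)/sin(44°)
sin(72°) ≈ 0.951057, sin(44°) ≈ 0.694658
b ≈ 10·0.951057/0.694658 ≈ 9.51057/0.694658 ≈ 13.691

b = 13.69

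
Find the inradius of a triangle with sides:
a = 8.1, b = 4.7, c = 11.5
r = Area/s where s is the semi-perimeter.
s = (8.1 + 4.7 + 11.5)/2 = 24.3/2 = 12.15
Area = √(s(s−a)(s−b)(s−c)) = √(12.15·4.05·7.45·0.65) ≈ √238.287 ≈ 15.4366
r ≈ 15.4366/12.15 ≈ 1.2705

r = 1.27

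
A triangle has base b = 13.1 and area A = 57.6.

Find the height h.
A = ½·b·h  ⇒  h = 2A/b = 2·57.6/13.1 = 115.2/13.1 ≈ 8.79389

h = 8.794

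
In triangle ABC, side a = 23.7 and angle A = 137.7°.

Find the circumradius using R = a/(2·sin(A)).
R = a/(2·sin(A)) = 23.7/(2·sin(137.7°))
sin(137.7°) ≈ 0.673013
R ≈ 23.7/(2·0.673013) = 23.7/1.34603 ≈ 17.6074

R = 17.61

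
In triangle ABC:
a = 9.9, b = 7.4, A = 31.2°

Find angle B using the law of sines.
a/sin(A) = b/sin(B)  ⇒  sin(B) = b·sin(A)/a = 7.4·sin(31.2°)/9.9
sin(31.2°) ≈ 0.518027
sin(B) ≈ 7.4·0.518027/9.9 ≈ 3.8334/9.9 ≈ 0.387212
B = arcsin(0.387212) ≈ 22.7811°
(Since b ≤ a we need B ≤ A, so the obtuse alternative 180° − 22.7811° ≈ 157.219° is rejected.)

B = 22.78°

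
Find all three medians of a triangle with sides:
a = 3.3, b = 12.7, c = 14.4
Median formula: m_a = ½√(2b² + 2c² − a²) (and cyclically). a² = 10.89, b² = 161.29, c² = 207.36.
m_a = ½√(2·161.29 + 2·207.36 − 10.89) = ½√726.41 ≈ ½·26.952 ≈ 13.476
m_b = ½√(2·10.89 + 2·207.36 − 161.29) = ½√275.21 ≈ ½·16.5895 ≈ 8.29473
m_c = ½√(2·10.89 + 2·161.29 − 207.36) = ½√137 ≈ ½·11.7047 ≈ 5.85235

m_a = 13.48, m_b = 8.295, m_c = 5.852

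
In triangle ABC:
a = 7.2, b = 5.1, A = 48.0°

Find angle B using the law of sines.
a/sin(A) = b/sin(B)  ⇒  sin(B) = b·sin(A)/a = 5.1·sin(48.0°)/7.2
sin(48.0°) ≈ 0.743145
sin(B) ≈ 5.1·0.743145/7.2 ≈ 3.79004/7.2 ≈ 0.526394
B = arcsin(0.526394) ≈ 31.7622°
(Since b ≤ a we need B ≤ A, so the obtuse alternative 180° − 31.7622° ≈ 148.238° is rejected.)

B = 31.76°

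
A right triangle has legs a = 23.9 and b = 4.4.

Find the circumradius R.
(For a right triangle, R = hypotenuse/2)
Hypotenuse c = √(a² + b²) = √(571.21 + 19.36) = √590.57 ≈ 24.3016
R = c/2 ≈ 24.3016/2 ≈ 12.1508

R = 12.15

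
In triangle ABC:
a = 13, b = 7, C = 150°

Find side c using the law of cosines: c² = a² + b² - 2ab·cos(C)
c² = 13² + 7² − 2·13·7·cos(150°)
cos(150°) ≈ -0.866025
c² ≈ 169 + 49 − 182·(-0.866025) ≈ 218 + 157.617 ≈ 375.617
c ≈ √375.617 ≈ 19.3808

c = 19.38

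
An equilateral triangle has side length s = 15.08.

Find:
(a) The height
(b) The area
(a) The height splits the triangle into two 30-60-90 halves: h = s·√3/2 = 15.08·1.73205/2 ≈ 26.1193/2 ≈ 13.0597
(b) Area = (√3/4)·s² = (√3/4)·15.08² = (√3/4)·227.4064 ≈ 0.433013·227.4064 ≈ 98.4699

Height = 13.06, Area = 98.47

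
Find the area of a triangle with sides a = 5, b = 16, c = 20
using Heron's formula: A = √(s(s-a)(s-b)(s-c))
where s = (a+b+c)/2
s = (5 + 16 + 20)/2 = 41/2 = 20.5
s − a = 15.5, s − b = 4.5, s − c = 0.5
s(s−a)(s−b)(s−c) = 20.5·15.5·4.5·0.5 = 714.9375
Area = √714.9375 ≈ 26.7383

s = 20.5, Area = 26.74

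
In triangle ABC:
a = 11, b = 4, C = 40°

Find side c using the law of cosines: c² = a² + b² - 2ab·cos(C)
c² = 11² + 4² − 2·11·4·cos(40°)
cos(40°) ≈ 0.766044
c² ≈ 121 + 16 − 88·(0.766044) ≈ 137 − 67.4119 ≈ 69.5881
c ≈ √69.5881 ≈ 8.34195

c = 8.342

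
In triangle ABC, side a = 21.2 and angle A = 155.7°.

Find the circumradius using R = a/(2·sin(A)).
R = a/(2·sin(A)) = 21.2/(2·sin(155.7°))
sin(155.7°) ≈ 0.411514
R ≈ 21.2/(2·0.411514) = 21.2/0.823029 ≈ 25.7585

R = 25.76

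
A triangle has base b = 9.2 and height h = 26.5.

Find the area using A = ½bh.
A = ½·b·h = ½·9.2·26.5 = ½·243.8 = 121.9

Area = 121.9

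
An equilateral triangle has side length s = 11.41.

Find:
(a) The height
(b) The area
(a) The height splits the triangle into two 30-60-90 halves: h = s·√3/2 = 11.41·1.73205/2 ≈ 19.7627/2 ≈ 9.88135
(b) Area = (√3/4)·s² = (√3/4)·11.41² = (√3/4)·130.1881 ≈ 0.433013·130.1881 ≈ 56.3731

Height = 9.881, Area = 56.37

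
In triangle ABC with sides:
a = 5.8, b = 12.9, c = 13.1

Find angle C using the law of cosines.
c² = a² + b² − 2ab·cos(C)  ⇒  cos(C) = (a² + b² − c²)/(2ab)
cos(C) = (5.8² + 12.9² − 13.1²)/(2·5.8·12.9) = (33.64 + 166.41 − 171.61)/149.64 = 28.44/149.64 ≈ 0.190056
C = arccos(0.190056) ≈ 79.0439°

C = 79.04°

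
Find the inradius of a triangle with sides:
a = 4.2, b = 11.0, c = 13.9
r = Area/s where s is the semi-perimeter.
s = (4.2 + 11.0 + 13.9)/2 = 29.1/2 = 14.55
Area = √(s(s−a)(s−b)(s−c)) = √(14.55·10.35·3.55·0.65) ≈ √347.492 ≈ 18.6411
r ≈ 18.6411/14.55 ≈ 1.28118

r = 1.281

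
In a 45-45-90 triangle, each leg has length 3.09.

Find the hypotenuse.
In a 45-45-90 triangle the sides are in ratio 1 : 1 : √2, so hypotenuse = leg·√2.
Hypotenuse = 3.09·√2 ≈ 3.09·1.41421 ≈ 4.36992

Hypotenuse = 3.09√2 = 4.37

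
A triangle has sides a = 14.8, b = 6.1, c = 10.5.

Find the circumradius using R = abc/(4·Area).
First find the area with Heron's formula.
s = (14.8 + 6.1 + 10.5)/2 = 15.7
Area = √(s(s−a)(s−b)(s−c)) = √(15.7·0.9·9.6·5.2) ≈ √705.37 ≈ 26.5588
abc = 14.8·6.1·10.5 = 947.94
R = abc/(4·Area) ≈ 947.94/(4·26.5588) = 947.94/106.235 ≈ 8.92303

R = 8.923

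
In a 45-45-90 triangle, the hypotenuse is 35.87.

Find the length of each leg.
In a 45-45-90 triangle hypotenuse = leg·√2, so leg = hypotenuse/√2.
Leg = 35.87/√2 ≈ 35.87/1.41421 ≈ 25.3639

Each leg = 25.36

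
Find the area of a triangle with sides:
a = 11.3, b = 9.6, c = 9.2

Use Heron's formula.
s = (11.3 + 9.6 + 9.2)/2 = 30.1/2 = 15.05
s − a = 3.75, s − b = 5.45, s − c = 5.85
s(s−a)(s−b)(s−c) = 15.05·3.75·5.45·5.85 ≈ 1799.37
Area = √1799.37 ≈ 42.419

Area = 42.42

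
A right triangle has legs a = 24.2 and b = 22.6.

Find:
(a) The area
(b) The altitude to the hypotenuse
(a) The legs are perpendicular, so Area = ½·a·b = ½·24.2·22.6 = ½·546.92 = 273.46
(b) Hypotenuse c = √(a² + b²) = √(585.64 + 510.76) = √1096.4 ≈ 33.1119
    Area = ½·c·h_c  ⇒  h_c = 2·Area/c = 546.92/33.1119 ≈ 16.5173

Area = 273.46, h_c = 16.52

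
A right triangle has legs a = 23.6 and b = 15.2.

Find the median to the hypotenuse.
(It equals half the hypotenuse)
Hypotenuse c = √(a² + b²) = √(556.96 + 231.04) = √788 ≈ 28.0713
Median to hypotenuse = c/2 ≈ 28.0713/2 ≈ 14.0357

Median = 14.04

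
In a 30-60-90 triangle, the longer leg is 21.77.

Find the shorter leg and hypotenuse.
In a 30-60-90 triangle the sides are in ratio 1 : √3 : 2, so short leg = long leg/√3 and hypotenuse = 2·(short leg).
Short leg = 21.77/√3 ≈ 21.77/1.73205 ≈ 12.5689
Hypotenuse = 2·12.5689 ≈ 25.1378

Short leg = 12.57, Hypotenuse = 25.14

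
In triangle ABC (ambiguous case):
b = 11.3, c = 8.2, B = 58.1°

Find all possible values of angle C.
b/sin(B) = c/sin(C)  ⇒  sin(C) = c·sin(B)/b = 8.2·sin(58.1°)/11.3
sin(58.1°) ≈ 0.848972
sin(C) ≈ 8.2·0.848972/11.3 ≈ 6.96157/11.3 ≈ 0.616068
Candidate 1: C₁ = arcsin(0.616068) ≈ 38.0296°  →  A = 180° − 58.1° − 38.0296° ≈ 83.8704° > 0, valid
Candidate 2: C₂ = 180° − C₁ ≈ 141.97°  →  A = 180° − 58.1° − 141.97° ≈ -20.0704° ≤ 0, not a valid triangle

C = 38.03° (one solution)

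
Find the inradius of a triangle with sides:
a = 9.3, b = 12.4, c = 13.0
r = Area/s where s is the semi-perimeter.
s = (9.3 + 12.4 + 13.0)/2 = 34.7/2 = 17.35
Area = √(s(s−a)(s−b)(s−c)) = √(17.35·8.05·4.95·4.35) ≈ √3007.39 ≈ 54.8397
r ≈ 54.8397/17.35 ≈ 3.16079

r = 3.161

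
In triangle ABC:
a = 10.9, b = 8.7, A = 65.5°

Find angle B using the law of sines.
a/sin(A) = b/sin(B)  ⇒  sin(B) = b·sin(A)/a = 8.7·sin(65.5°)/10.9
sin(65.5°) ≈ 0.909961
sin(B) ≈ 8.7·0.909961/10.9 ≈ 7.91666/10.9 ≈ 0.726299
B = arcsin(0.726299) ≈ 46.577°
(Since b ≤ a we need B ≤ A, so the obtuse alternative 180° − 46.577° ≈ 133.423° is rejected.)

B = 46.58°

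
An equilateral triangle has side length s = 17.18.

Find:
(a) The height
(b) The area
(a) The height splits the triangle into two 30-60-90 halves: h = s·√3/2 = 17.18·1.73205/2 ≈ 29.7566/2 ≈ 14.8783
(b) Area = (√3/4)·s² = (√3/4)·17.18² = (√3/4)·295.1524 ≈ 0.433013·295.1524 ≈ 127.805

Height = 14.88, Area = 127.8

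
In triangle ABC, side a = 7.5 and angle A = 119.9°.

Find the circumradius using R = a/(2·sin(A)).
R = a/(2·sin(A)) = 7.5/(2·sin(119.9°))
sin(119.9°) ≈ 0.866897
R ≈ 7.5/(2·0.866897) = 7.5/1.73379 ≈ 4.32577

R = 4.326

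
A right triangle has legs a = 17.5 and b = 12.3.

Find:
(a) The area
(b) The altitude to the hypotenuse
(a) The legs are perpendicular, so Area = ½·a·b = ½·17.5·12.3 = ½·215.25 = 107.625
(b) Hypotenuse c = √(a² + b²) = √(306.25 + 151.29) = √457.54 ≈ 21.3902
    Area = ½·c·h_c  ⇒  h_c = 2·Area/c = 215.25/21.3902 ≈ 10.063

Area = 107.625, h_c = 10.06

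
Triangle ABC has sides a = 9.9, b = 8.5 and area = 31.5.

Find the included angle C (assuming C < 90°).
Area = ½·a·b·sin(C)  ⇒  sin(C) = 2·Area/(a·b) = 2·31.5/(9.9·8.5) = 63/84.15 ≈ 0.748663
C = arcsin(0.748663) ≈ 48.4747° (taking the acute solution since C < 90°)

C = 48.47°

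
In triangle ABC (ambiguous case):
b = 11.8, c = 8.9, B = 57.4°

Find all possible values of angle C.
b/sin(B) = c/sin(C)  ⇒  sin(C) = c·sin(B)/b = 8.9·sin(57.4°)/11.8
sin(57.4°) ≈ 0.842452
sin(C) ≈ 8.9·0.842452/11.8 ≈ 7.49783/11.8 ≈ 0.635409
Candidate 1: C₁ = arcsin(0.635409) ≈ 39.4503°  →  A = 180° − 57.4° − 39.4503° ≈ 83.1497° > 0, valid
Candidate 2: C₂ = 180° − C₁ ≈ 140.55°  →  A = 180° − 57.4° − 140.55° ≈ -17.9497° ≤ 0, not a valid triangle

C = 39.45° (one solution)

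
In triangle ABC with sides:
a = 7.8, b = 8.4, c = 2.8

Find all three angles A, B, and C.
Law of cosines for each angle (a² = 60.84, b² = 70.56, c² = 7.84):
cos(A) = (b² + c² − a²)/(2bc) = (70.56 + 7.84 − 60.84)/(2·8.4·2.8) = 17.56/47.04 ≈ 0.373299  ⇒  A ≈ 68.0808°
cos(B) = (a² + c² − b²)/(2ac) = (60.84 + 7.84 − 70.56)/(2·7.8·2.8) = -1.88/43.68 ≈ -0.0430403  ⇒  B ≈ 92.4668°
cos(C) = (a² + b² − c²)/(2ab) = (60.84 + 70.56 − 7.84)/(2·7.8·8.4) = 123.56/131.04 ≈ 0.942918  ⇒  C ≈ 19.4525°
Check: A + B + C ≈ 180°

A = 68.08°, B = 92.47°, C = 19.45°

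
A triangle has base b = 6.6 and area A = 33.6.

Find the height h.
A = ½·b·h  ⇒  h = 2A/b = 2·33.6/6.6 = 67.2/6.6 ≈ 10.1818

h = 10.18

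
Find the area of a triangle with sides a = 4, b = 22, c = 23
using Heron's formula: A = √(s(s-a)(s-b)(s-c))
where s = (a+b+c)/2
s = (4 + 22 + 23)/2 = 49/2 = 24.5
s − a = 20.5, s − b = 2.5, s − c = 1.5
s(s−a)(s−b)(s−c) = 24.5·20.5·2.5·1.5 = 1883.4375
Area = √1883.4375 ≈ 43.3986

s = 24.5, Area = 43.4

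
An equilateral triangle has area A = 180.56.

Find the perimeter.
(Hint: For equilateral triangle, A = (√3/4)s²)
A = (√3/4)s²  ⇒  s² = 4A/√3 = 4·180.56/√3 = 722.24/1.73205 ≈ 416.985
s ≈ √416.985 ≈ 20.4202
Perimeter = 3s ≈ 3·20.4202 ≈ 61.2607

Perimeter = 61.26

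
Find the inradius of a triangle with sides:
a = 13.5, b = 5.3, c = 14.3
r = Area/s where s is the semi-perimeter.
s = (13.5 + 5.3 + 14.3)/2 = 33.1/2 = 16.55
Area = √(s(s−a)(s−b)(s−c)) = √(16.55·3.05·11.25·2.25) ≈ √1277.71 ≈ 35.7451
r ≈ 35.7451/16.55 ≈ 2.15982

r = 2.16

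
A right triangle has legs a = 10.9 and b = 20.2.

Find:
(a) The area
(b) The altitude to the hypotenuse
(a) The legs are perpendicular, so Area = ½·a·b = ½·10.9·20.2 = ½·220.18 = 110.09
(b) Hypotenuse c = √(a² + b²) = √(118.81 + 408.04) = √526.85 ≈ 22.9532
    Area = ½·c·h_c  ⇒  h_c = 2·Area/c = 220.18/22.9532 ≈ 9.59256

Area = 110.09, h_c = 9.593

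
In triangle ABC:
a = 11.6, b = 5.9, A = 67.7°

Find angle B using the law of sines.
a/sin(A) = b/sin(B)  ⇒  sin(B) = b·sin(A)/a = 5.9·sin(67.7°)/11.6
sin(67.7°) ≈ 0.92521
sin(B) ≈ 5.9·0.92521/11.6 ≈ 5.45874/11.6 ≈ 0.470581
B = arcsin(0.470581) ≈ 28.072°
(Since b ≤ a we need B ≤ A, so the obtuse alternative 180° − 28.072° ≈ 151.928° is rejected.)

B = 28.07°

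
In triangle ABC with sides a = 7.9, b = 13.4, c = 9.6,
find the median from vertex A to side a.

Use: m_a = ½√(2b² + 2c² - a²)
m_a = ½√(2·13.4² + 2·9.6² − 7.9²) = ½√(2·179.56 + 2·92.16 − 62.41) = ½√(359.12 + 184.32 − 62.41) = ½√481.03
√481.03 ≈ 21.9324, so m_a ≈ 10.9662

m_a = 10.97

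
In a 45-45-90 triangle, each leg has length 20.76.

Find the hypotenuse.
In a 45-45-90 triangle the sides are in ratio 1 : 1 : √2, so hypotenuse = leg·√2.
Hypotenuse = 20.76·√2 ≈ 20.76·1.41421 ≈ 29.3591

Hypotenuse = 20.76√2 = 29.36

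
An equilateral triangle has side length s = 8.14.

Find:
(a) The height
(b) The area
(a) The height splits the triangle into two 30-60-90 halves: h = s·√3/2 = 8.14·1.73205/2 ≈ 14.0989/2 ≈ 7.04945
(b) Area = (√3/4)·s² = (√3/4)·8.14² = (√3/4)·66.2596 ≈ 0.433013·66.2596 ≈ 28.6912

Height = 7.049, Area = 28.69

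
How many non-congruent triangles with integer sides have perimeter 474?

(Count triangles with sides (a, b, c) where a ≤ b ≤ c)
Let a ≤ b ≤ c with a + b + c = 474. The only binding inequality is a + b > c, i.e. 474 − c > c, so c < 474/2; and c ≥ 474/3 since c is the largest side.
So 158 ≤ c ≤ 236. For each c, b runs from ⌈(474 − c)/2⌉ up to c (then a = 474 − b − c satisfies 1 ≤ a ≤ b automatically), giving c − ⌈(474 − c)/2⌉ + 1 choices.
Summing over c: 1 + 2 + 4 + 5 + … + 116 + 118  (79 terms, c = 158, …, 236) = 4681
Check (closed form: nearest integer to p²/48 for even p, (p+3)²/48 for odd p): 474²/48 = 224676/48 ≈ 4680.75 → 4681

4681 triangles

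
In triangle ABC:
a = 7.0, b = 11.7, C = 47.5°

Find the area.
Two sides and the included angle (SAS): A = ½·a·b·sin(C) = ½·7.0·11.7·sin(47.5°)
sin(47.5°) ≈ 0.737277
A ≈ ½·81.9·0.737277 = 40.95·0.737277 ≈ 30.1915

Area = 30.19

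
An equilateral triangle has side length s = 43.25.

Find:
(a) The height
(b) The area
(a) The height splits the triangle into two 30-60-90 halves: h = s·√3/2 = 43.25·1.73205/2 ≈ 74.9112/2 ≈ 37.4556
(b) Area = (√3/4)·s² = (√3/4)·43.25² = (√3/4)·1870.5625 ≈ 0.433013·1870.5625 ≈ 809.977

Height = 37.46, Area = 810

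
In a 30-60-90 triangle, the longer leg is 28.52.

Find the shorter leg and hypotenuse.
In a 30-60-90 triangle the sides are in ratio 1 : √3 : 2, so short leg = long leg/√3 and hypotenuse = 2·(short leg).
Short leg = 28.52/√3 ≈ 28.52/1.73205 ≈ 16.466
Hypotenuse = 2·16.466 ≈ 32.9321

Short leg = 16.47, Hypotenuse = 32.93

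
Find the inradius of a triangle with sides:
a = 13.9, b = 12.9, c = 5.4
r = Area/s where s is the semi-perimeter.
s = (13.9 + 12.9 + 5.4)/2 = 32.2/2 = 16.1
Area = √(s(s−a)(s−b)(s−c)) = √(16.1·2.2·3.2·10.7) ≈ √1212.78 ≈ 34.825
r ≈ 34.825/16.1 ≈ 2.16304

r = 2.163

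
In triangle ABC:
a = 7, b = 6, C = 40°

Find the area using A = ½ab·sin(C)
A = ½·a·b·sin(C) = ½·7·6·sin(40°)
sin(40°) ≈ 0.642788
A ≈ ½·42·0.642788 = 21·0.642788 ≈ 13.4985

Area = 13.5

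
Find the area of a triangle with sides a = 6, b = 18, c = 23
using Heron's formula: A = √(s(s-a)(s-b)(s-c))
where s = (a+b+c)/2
s = (6 + 18 + 23)/2 = 47/2 = 23.5
s − a = 17.5, s − b = 5.5, s − c = 0.5
s(s−a)(s−b)(s−c) = 23.5·17.5·5.5·0.5 = 1130.9375
Area = √1130.9375 ≈ 33.6294

s = 23.5, Area = 33.63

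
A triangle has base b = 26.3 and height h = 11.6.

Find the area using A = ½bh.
A = ½·b·h = ½·26.3·11.6 = ½·305.08 = 152.54

Area = 152.54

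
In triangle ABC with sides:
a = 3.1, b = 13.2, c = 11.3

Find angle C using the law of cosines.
c² = a² + b² − 2ab·cos(C)  ⇒  cos(C) = (a² + b² − c²)/(2ab)
cos(C) = (3.1² + 13.2² − 11.3²)/(2·3.1·13.2) = (9.61 + 174.24 − 127.69)/81.84 = 56.16/81.84 ≈ 0.686217
C = arccos(0.686217) ≈ 46.6686°

C = 46.67°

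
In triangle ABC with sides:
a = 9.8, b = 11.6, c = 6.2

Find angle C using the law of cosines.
c² = a² + b² − 2ab·cos(C)  ⇒  cos(C) = (a² + b² − c²)/(2ab)
cos(C) = (9.8² + 11.6² − 6.2²)/(2·9.8·11.6) = (96.04 + 134.56 − 38.44)/227.36 = 192.16/227.36 ≈ 0.845179
C = arccos(0.845179) ≈ 32.3088°

C = 32.31°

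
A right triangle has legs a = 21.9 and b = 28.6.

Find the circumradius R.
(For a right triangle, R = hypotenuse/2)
Hypotenuse c = √(a² + b²) = √(479.61 + 817.96) = √1297.57 ≈ 36.0218
R = c/2 ≈ 36.0218/2 ≈ 18.0109

R = 18.01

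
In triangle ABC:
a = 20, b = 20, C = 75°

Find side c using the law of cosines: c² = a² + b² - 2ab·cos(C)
c² = 20² + 20² − 2·20·20·cos(75°)
cos(75°) ≈ 0.258819
c² ≈ 400 + 400 − 800·(0.258819) ≈ 800 − 207.055 ≈ 592.945
c ≈ √592.945 ≈ 24.3505

c = 24.35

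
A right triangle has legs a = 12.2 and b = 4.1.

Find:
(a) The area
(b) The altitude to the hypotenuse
(a) The legs are perpendicular, so Area = ½·a·b = ½·12.2·4.1 = ½·50.02 = 25.01
(b) Hypotenuse c = √(a² + b²) = √(148.84 + 16.81) = √165.65 ≈ 12.8705
    Area = ½·c·h_c  ⇒  h_c = 2·Area/c = 50.02/12.8705 ≈ 3.8864

Area = 25.01, h_c = 3.886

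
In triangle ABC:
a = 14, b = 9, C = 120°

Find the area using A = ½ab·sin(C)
A = ½·a·b·sin(C) = ½·14·9·sin(120°)
sin(120°) ≈ 0.866025
A ≈ ½·126·0.866025 = 63·0.866025 ≈ 54.5596

Area = 54.56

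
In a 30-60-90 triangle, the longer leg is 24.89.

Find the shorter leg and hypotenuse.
In a 30-60-90 triangle the sides are in ratio 1 : √3 : 2, so short leg = long leg/√3 and hypotenuse = 2·(short leg).
Short leg = 24.89/√3 ≈ 24.89/1.73205 ≈ 14.3702
Hypotenuse = 2·14.3702 ≈ 28.7405

Short leg = 14.37, Hypotenuse = 28.74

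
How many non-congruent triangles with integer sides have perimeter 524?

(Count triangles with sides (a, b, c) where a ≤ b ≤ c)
Let a ≤ b ≤ c with a + b + c = 524. The only binding inequality is a + b > c, i.e. 524 − c > c, so c < 524/2; and c ≥ 524/3 since c is the largest side.
So 175 ≤ c ≤ 261. For each c, b runs from ⌈(524 − c)/2⌉ up to c (then a = 524 − b − c satisfies 1 ≤ a ≤ b automatically), giving c − ⌈(524 − c)/2⌉ + 1 choices.
Summing over c: 1 + 3 + 4 + 6 + … + 129 + 130  (87 terms, c = 175, …, 261) = 5720
Check (closed form: nearest integer to p²/48 for even p, (p+3)²/48 for odd p): 524²/48 = 274576/48 ≈ 5720.33 → 5720

5720 triangles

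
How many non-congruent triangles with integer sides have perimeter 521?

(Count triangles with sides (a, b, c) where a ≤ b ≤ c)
Let a ≤ b ≤ c with a + b + c = 521. The only binding inequality is a + b > c, i.e. 521 − c > c, so c < 521/2; and c ≥ 521/3 since c is the largest side.
So 174 ≤ c ≤ 260. For each c, b runs from ⌈(521 − c)/2⌉ up to c (then a = 521 − b − c satisfies 1 ≤ a ≤ b automatically), giving c − ⌈(521 − c)/2⌉ + 1 choices.
Summing over c: 1 + 3 + 4 + 6 + … + 129 + 130  (87 terms, c = 174, …, 260) = 5720
Check (closed form: nearest integer to p²/48 for even p, (p+3)²/48 for odd p): (521+3)²/48 = 524²/48 = 274576/48 ≈ 5720.33 → 5720

5720 triangles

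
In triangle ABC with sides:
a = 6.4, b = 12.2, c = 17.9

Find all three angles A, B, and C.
Law of cosines for each angle (a² = 40.96, b² = 148.84, c² = 320.41):
cos(A) = (b² + c² − a²)/(2bc) = (148.84 + 320.41 − 40.96)/(2·12.2·17.9) = 428.29/436.76 ≈ 0.980607  ⇒  A ≈ 11.3022°
cos(B) = (a² + c² − b²)/(2ac) = (40.96 + 320.41 − 148.84)/(2·6.4·17.9) = 212.53/229.12 ≈ 0.927593  ⇒  B ≈ 21.9374°
cos(C) = (a² + b² − c²)/(2ab) = (40.96 + 148.84 − 320.41)/(2·6.4·12.2) = -130.61/156.16 ≈ -0.836386  ⇒  C ≈ 146.76°
Check: A + B + C ≈ 180°

A = 11.3°, B = 21.94°, C = 146.8°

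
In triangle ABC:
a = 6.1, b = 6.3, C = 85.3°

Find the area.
Two sides and the included angle (SAS): A = ½·a·b·sin(C) = ½·6.1·6.3·sin(85.3°)
sin(85.3°) ≈ 0.996637
A ≈ ½·38.43·0.996637 = 19.215·0.996637 ≈ 19.1504

Area = 19.15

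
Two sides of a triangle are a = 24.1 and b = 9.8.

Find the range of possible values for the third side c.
Triangle inequality: |a − b| < c < a + b
|a − b| = |24.1 − 9.8| = 14.3
a + b = 24.1 + 9.8 = 33.9

14.3 < c < 33.9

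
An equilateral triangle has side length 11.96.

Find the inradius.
r = Area/s with s the semi-perimeter.
Area = (√3/4)·11.96² = (√3/4)·143.0416 ≈ 0.433013·143.0416 ≈ 61.9388
s = 3·11.96/2 = 17.94
r ≈ 61.9388/17.94 ≈ 3.45255
(Equivalently r = side/(2√3) = 11.96/3.4641 ≈ 3.45255.)

r = 3.453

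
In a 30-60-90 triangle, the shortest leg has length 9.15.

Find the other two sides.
In a 30-60-90 triangle the sides are in ratio 1 : √3 : 2 (short leg : long leg : hypotenuse).
Long leg = 9.15·√3 ≈ 9.15·1.73205 ≈ 15.8483
Hypotenuse = 2·9.15 = 18.3

Long leg = 9.15√3 = 15.85, Hypotenuse = 18.3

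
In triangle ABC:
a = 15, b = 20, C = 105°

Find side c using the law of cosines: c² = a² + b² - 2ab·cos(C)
c² = 15² + 20² − 2·15·20·cos(105°)
cos(105°) ≈ -0.258819
c² ≈ 225 + 400 − 600·(-0.258819) ≈ 625 + 155.291 ≈ 780.291
c ≈ √780.291 ≈ 27.9337

c = 27.93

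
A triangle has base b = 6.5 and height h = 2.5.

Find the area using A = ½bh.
A = ½·b·h = ½·6.5·2.5 = ½·16.25 = 8.125

Area = 8.125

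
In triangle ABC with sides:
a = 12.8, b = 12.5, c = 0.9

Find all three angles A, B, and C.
Law of cosines for each angle (a² = 163.84, b² = 156.25, c² = 0.81):
cos(A) = (b² + c² − a²)/(2bc) = (156.25 + 0.81 − 163.84)/(2·12.5·0.9) = -6.78/22.5 ≈ -0.301333  ⇒  A ≈ 107.538°
cos(B) = (a² + c² − b²)/(2ac) = (163.84 + 0.81 − 156.25)/(2·12.8·0.9) = 8.4/23.04 ≈ 0.364583  ⇒  B ≈ 68.6181°
cos(C) = (a² + b² − c²)/(2ab) = (163.84 + 156.25 − 0.81)/(2·12.8·12.5) = 319.28/320 ≈ 0.99775  ⇒  C ≈ 3.84424°
Check: A + B + C ≈ 180°

A = 107.5°, B = 68.62°, C = 3.844°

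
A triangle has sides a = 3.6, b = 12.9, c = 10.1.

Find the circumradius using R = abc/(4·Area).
First find the area with Heron's formula.
s = (3.6 + 12.9 + 10.1)/2 = 13.3
Area = √(s(s−a)(s−b)(s−c)) = √(13.3·9.7·0.4·3.2) ≈ √165.133 ≈ 12.8504
abc = 3.6·12.9·10.1 = 469.044
R = abc/(4·Area) ≈ 469.044/(4·12.8504) = 469.044/51.4016 ≈ 9.12509

R = 9.125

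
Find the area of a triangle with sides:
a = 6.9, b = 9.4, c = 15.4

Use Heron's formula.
s = (6.9 + 9.4 + 15.4)/2 = 31.7/2 = 15.85
s − a = 8.95, s − b = 6.45, s − c = 0.45
s(s−a)(s−b)(s−c) = 15.85·8.95·6.45·0.45 ≈ 411.741
Area = √411.741 ≈ 20.2914

Area = 20.29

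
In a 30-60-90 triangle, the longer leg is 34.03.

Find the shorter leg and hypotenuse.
In a 30-60-90 triangle the sides are in ratio 1 : √3 : 2, so short leg = long leg/√3 and hypotenuse = 2·(short leg).
Short leg = 34.03/√3 ≈ 34.03/1.73205 ≈ 19.6472
Hypotenuse = 2·19.6472 ≈ 39.2945

Short leg = 19.65, Hypotenuse = 39.29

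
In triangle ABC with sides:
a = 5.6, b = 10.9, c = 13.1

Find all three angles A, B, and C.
Law of cosines for each angle (a² = 31.36, b² = 118.81, c² = 171.61):
cos(A) = (b² + c² − a²)/(2bc) = (118.81 + 171.61 − 31.36)/(2·10.9·13.1) = 259.06/285.58 ≈ 0.907136  ⇒  A ≈ 24.8874°
cos(B) = (a² + c² − b²)/(2ac) = (31.36 + 171.61 − 118.81)/(2·5.6·13.1) = 84.16/146.72 ≈ 0.57361  ⇒  B ≈ 54.9977°
cos(C) = (a² + b² − c²)/(2ab) = (31.36 + 118.81 − 171.61)/(2·5.6·10.9) = -21.44/122.08 ≈ -0.175623  ⇒  C ≈ 100.115°
Check: A + B + C ≈ 180°

A = 24.89°, B = 55°, C = 100.1°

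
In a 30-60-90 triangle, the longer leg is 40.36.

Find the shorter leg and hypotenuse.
In a 30-60-90 triangle the sides are in ratio 1 : √3 : 2, so short leg = long leg/√3 and hypotenuse = 2·(short leg).
Short leg = 40.36/√3 ≈ 40.36/1.73205 ≈ 23.3019
Hypotenuse = 2·23.3019 ≈ 46.6037

Short leg = 23.3, Hypotenuse = 46.6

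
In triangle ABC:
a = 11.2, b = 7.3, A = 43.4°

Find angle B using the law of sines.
a/sin(A) = b/sin(B)  ⇒  sin(B) = b·sin(A)/a = 7.3·sin(43.4°)/11.2
sin(43.4°) ≈ 0.687088
sin(B) ≈ 7.3·0.687088/11.2 ≈ 5.01574/11.2 ≈ 0.447834
B = arcsin(0.447834) ≈ 26.6048°
(Since b ≤ a we need B ≤ A, so the obtuse alternative 180° − 26.6048° ≈ 153.395° is rejected.)

B = 26.6°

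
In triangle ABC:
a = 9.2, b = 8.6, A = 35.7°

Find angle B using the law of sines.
a/sin(A) = b/sin(B)  ⇒  sin(B) = b·sin(A)/a = 8.6·sin(35.7°)/9.2
sin(35.7°) ≈ 0.583541
sin(B) ≈ 8.6·0.583541/9.2 ≈ 5.01845/9.2 ≈ 0.545484
B = arcsin(0.545484) ≈ 33.0578°
(Since b ≤ a we need B ≤ A, so the obtuse alternative 180° − 33.0578° ≈ 146.942° is rejected.)

B = 33.06°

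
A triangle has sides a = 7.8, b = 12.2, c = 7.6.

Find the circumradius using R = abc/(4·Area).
First find the area with Heron's formula.
s = (7.8 + 12.2 + 7.6)/2 = 13.8
Area = √(s(s−a)(s−b)(s−c)) = √(13.8·6·1.6·6.2) ≈ √821.376 ≈ 28.6597
abc = 7.8·12.2·7.6 = 723.216
R = abc/(4·Area) ≈ 723.216/(4·28.6597) = 723.216/114.639 ≈ 6.30866

R = 6.309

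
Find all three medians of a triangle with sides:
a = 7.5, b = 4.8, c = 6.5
Median formula: m_a = ½√(2b² + 2c² − a²) (and cyclically). a² = 56.25, b² = 23.04, c² = 42.25.
m_a = ½√(2·23.04 + 2·42.25 − 56.25) = ½√74.33 ≈ ½·8.62148 ≈ 4.31074
m_b = ½√(2·56.25 + 2·42.25 − 23.04) = ½√173.96 ≈ ½·13.1894 ≈ 6.59469
m_c = ½√(2·56.25 + 2·23.04 − 42.25) = ½√116.33 ≈ ½·10.7856 ≈ 5.39282

m_a = 4.311, m_b = 6.595, m_c = 5.393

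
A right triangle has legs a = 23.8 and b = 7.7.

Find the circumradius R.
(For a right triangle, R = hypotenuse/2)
Hypotenuse c = √(a² + b²) = √(566.44 + 59.29) = √625.73 ≈ 25.0146
R = c/2 ≈ 25.0146/2 ≈ 12.5073

R = 12.51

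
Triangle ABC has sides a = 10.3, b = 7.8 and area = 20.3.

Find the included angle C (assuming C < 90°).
Area = ½·a·b·sin(C)  ⇒  sin(C) = 2·Area/(a·b) = 2·20.3/(10.3·7.8) = 40.6/80.34 ≈ 0.505352
C = arcsin(0.505352) ≈ 30.3547° (taking the acute solution since C < 90°)

C = 30.35°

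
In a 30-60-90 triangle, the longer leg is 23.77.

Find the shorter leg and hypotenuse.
In a 30-60-90 triangle the sides are in ratio 1 : √3 : 2, so short leg = long leg/√3 and hypotenuse = 2·(short leg).
Short leg = 23.77/√3 ≈ 23.77/1.73205 ≈ 13.7236
Hypotenuse = 2·13.7236 ≈ 27.4472

Short leg = 13.72, Hypotenuse = 27.45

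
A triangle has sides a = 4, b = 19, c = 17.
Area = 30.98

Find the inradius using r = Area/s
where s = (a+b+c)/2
s = (4 + 19 + 17)/2 = 40/2 = 20
r = Area/s = 30.98/20 ≈ 1.549

r = 1.549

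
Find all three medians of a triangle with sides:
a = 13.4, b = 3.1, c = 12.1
Median formula: m_a = ½√(2b² + 2c² − a²) (and cyclically). a² = 179.56, b² = 9.61, c² = 146.41.
m_a = ½√(2·9.61 + 2·146.41 − 179.56) = ½√132.48 ≈ ½·11.51 ≈ 5.755
m_b = ½√(2·179.56 + 2·146.41 − 9.61) = ½√642.33 ≈ ½·25.3442 ≈ 12.6721
m_c = ½√(2·179.56 + 2·9.61 − 146.41) = ½√231.93 ≈ ½·15.2292 ≈ 7.61462

m_a = 5.755, m_b = 12.67, m_c = 7.615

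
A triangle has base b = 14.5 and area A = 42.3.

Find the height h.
A = ½·b·h  ⇒  h = 2A/b = 2·42.3/14.5 = 84.6/14.5 ≈ 5.83448

h = 5.834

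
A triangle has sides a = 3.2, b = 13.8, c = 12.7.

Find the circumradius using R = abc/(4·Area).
First find the area with Heron's formula.
s = (3.2 + 13.8 + 12.7)/2 = 14.85
Area = √(s(s−a)(s−b)(s−c)) = √(14.85·11.65·1.05·2.15) ≈ √390.553 ≈ 19.7624
abc = 3.2·13.8·12.7 = 560.832
R = abc/(4·Area) ≈ 560.832/(4·19.7624) = 560.832/79.0497 ≈ 7.09468

R = 7.095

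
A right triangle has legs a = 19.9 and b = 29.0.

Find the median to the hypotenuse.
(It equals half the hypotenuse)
Hypotenuse c = √(a² + b²) = √(396.01 + 841) = √1237.01 ≈ 35.1712
Median to hypotenuse = c/2 ≈ 35.1712/2 ≈ 17.5856

Median = 17.59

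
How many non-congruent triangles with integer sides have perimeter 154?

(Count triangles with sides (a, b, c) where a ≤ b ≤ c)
Let a ≤ b ≤ c with a + b + c = 154. The only binding inequality is a + b > c, i.e. 154 − c > c, so c < 154/2; and c ≥ 154/3 since c is the largest side.
So 52 ≤ c ≤ 76. For each c, b runs from ⌈(154 − c)/2⌉ up to c (then a = 154 − b − c satisfies 1 ≤ a ≤ b automatically), giving c − ⌈(154 − c)/2⌉ + 1 choices.
Summing over c: 2 + 3 + 5 + 6 + … + 36 + 38  (25 terms, c = 52, …, 76) = 494
Check (closed form: nearest integer to p²/48 for even p, (p+3)²/48 for odd p): 154²/48 = 23716/48 ≈ 494.08 → 494

494 triangles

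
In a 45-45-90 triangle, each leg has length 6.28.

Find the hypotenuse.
In a 45-45-90 triangle the sides are in ratio 1 : 1 : √2, so hypotenuse = leg·√2.
Hypotenuse = 6.28·√2 ≈ 6.28·1.41421 ≈ 8.88126

Hypotenuse = 6.28√2 = 8.881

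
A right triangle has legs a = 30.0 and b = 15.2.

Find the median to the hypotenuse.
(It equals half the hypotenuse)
Hypotenuse c = √(a² + b²) = √(900 + 231.04) = √1131.04 ≈ 33.6309
Median to hypotenuse = c/2 ≈ 33.6309/2 ≈ 16.8155

Median = 16.82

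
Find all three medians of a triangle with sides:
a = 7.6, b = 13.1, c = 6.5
Median formula: m_a = ½√(2b² + 2c² − a²) (and cyclically). a² = 57.76, b² = 171.61, c² = 42.25.
m_a = ½√(2·171.61 + 2·42.25 − 57.76) = ½√369.96 ≈ ½·19.2343 ≈ 9.61717
m_b = ½√(2·57.76 + 2·42.25 − 171.61) = ½√28.41 ≈ ½·5.3301 ≈ 2.66505
m_c = ½√(2·57.76 + 2·171.61 − 42.25) = ½√416.49 ≈ ½·20.4081 ≈ 10.204

m_a = 9.617, m_b = 2.665, m_c = 10.2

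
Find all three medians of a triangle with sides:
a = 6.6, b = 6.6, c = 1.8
Median formula: m_a = ½√(2b² + 2c² − a²) (and cyclically). a² = 43.56, b² = 43.56, c² = 3.24.
m_a = ½√(2·43.56 + 2·3.24 − 43.56) = ½√50.04 ≈ ½·7.0739 ≈ 3.53695
m_b = ½√(2·43.56 + 2·3.24 − 43.56) = ½√50.04 ≈ ½·7.0739 ≈ 3.53695
m_c = ½√(2·43.56 + 2·43.56 − 3.24) = ½√171 ≈ ½·13.0767 ≈ 6.53835

m_a = 3.537, m_b = 3.537, m_c = 6.538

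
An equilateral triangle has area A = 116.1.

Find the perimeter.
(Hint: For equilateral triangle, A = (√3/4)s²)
A = (√3/4)s²  ⇒  s² = 4A/√3 = 4·116.1/√3 = 464.4/1.73205 ≈ 268.121
s ≈ √268.121 ≈ 16.3744
Perimeter = 3s ≈ 3·16.3744 ≈ 49.1232

Perimeter = 49.12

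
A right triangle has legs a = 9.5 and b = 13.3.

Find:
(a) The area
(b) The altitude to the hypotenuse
(a) The legs are perpendicular, so Area = ½·a·b = ½·9.5·13.3 = ½·126.35 = 63.175
(b) Hypotenuse c = √(a² + b²) = √(90.25 + 176.89) = √267.14 ≈ 16.3444
    Area = ½·c·h_c  ⇒  h_c = 2·Area/c = 126.35/16.3444 ≈ 7.73047

Area = 63.175, h_c = 7.73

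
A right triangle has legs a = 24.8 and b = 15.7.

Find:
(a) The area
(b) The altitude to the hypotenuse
(a) The legs are perpendicular, so Area = ½·a·b = ½·24.8·15.7 = ½·389.36 = 194.68
(b) Hypotenuse c = √(a² + b²) = √(615.04 + 246.49) = √861.53 ≈ 29.3518
    Area = ½·c·h_c  ⇒  h_c = 2·Area/c = 389.36/29.3518 ≈ 13.2653

Area = 194.68, h_c = 13.27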